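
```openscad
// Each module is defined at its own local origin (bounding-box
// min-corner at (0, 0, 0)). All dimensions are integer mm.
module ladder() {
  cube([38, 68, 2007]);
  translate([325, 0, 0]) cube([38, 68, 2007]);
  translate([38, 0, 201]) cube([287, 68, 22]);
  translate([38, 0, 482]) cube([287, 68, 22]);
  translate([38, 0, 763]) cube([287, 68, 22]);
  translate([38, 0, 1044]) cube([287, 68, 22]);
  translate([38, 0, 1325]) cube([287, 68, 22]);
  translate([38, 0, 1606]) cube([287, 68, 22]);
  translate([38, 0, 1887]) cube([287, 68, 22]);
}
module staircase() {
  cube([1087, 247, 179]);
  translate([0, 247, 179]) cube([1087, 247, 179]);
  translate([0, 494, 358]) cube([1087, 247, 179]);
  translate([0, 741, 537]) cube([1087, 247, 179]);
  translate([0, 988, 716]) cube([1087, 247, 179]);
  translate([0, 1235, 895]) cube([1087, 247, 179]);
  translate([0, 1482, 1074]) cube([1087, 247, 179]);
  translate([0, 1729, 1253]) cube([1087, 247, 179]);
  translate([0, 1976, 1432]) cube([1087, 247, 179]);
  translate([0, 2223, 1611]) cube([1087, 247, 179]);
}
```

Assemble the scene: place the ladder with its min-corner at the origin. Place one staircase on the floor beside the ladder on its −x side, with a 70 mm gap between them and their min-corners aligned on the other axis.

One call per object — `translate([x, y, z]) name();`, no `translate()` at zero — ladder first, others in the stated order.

ladder();
translate([-1157, 0, 0]) staircase();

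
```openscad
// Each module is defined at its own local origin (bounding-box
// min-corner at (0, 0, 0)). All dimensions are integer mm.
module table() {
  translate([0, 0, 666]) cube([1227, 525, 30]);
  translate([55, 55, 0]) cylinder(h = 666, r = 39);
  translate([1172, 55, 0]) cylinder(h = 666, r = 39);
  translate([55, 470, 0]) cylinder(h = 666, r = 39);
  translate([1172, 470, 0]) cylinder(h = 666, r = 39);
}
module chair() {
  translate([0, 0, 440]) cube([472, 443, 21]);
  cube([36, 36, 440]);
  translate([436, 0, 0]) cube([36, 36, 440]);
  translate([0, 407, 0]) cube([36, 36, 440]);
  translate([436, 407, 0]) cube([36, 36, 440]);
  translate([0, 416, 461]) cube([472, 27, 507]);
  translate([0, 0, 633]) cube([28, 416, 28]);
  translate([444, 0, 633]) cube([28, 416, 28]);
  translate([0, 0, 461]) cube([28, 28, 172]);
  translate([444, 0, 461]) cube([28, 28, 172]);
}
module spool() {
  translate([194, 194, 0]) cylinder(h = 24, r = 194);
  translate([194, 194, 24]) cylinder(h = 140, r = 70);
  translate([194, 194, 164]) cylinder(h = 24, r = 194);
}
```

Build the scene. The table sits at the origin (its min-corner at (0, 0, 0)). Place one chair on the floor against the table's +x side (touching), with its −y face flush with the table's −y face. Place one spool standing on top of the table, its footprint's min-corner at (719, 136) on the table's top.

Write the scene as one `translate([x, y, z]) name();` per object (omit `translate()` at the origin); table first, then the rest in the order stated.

table();
translate([1227, 0, 0]) chair();
translate([719, 136, 696]) spool();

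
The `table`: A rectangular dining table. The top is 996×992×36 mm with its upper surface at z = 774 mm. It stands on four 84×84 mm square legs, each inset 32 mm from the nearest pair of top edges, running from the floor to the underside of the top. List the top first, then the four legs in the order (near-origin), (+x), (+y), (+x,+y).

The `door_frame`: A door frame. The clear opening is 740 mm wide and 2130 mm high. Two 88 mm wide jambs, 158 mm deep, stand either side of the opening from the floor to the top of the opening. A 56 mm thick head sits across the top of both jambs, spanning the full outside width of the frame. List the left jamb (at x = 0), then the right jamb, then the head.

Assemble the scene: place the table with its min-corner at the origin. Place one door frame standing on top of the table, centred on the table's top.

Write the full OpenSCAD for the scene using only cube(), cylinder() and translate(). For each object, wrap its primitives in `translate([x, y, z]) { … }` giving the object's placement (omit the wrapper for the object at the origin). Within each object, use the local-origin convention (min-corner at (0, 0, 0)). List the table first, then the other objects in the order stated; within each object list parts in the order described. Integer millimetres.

translate([0, 0, 738]) cube([996, 992, 36]);
translate([32, 32, 0]) cube([84, 84, 738]);
translate([880, 32, 0]) cube([84, 84, 738]);
translate([32, 876, 0]) cube([84, 84, 738]);
translate([880, 876, 0]) cube([84, 84, 738]);
translate([40, 417, 774]) {
  cube([88, 158, 2130]);
  translate([828, 0, 0]) cube([88, 158, 2130]);
  translate([0, 0, 2130]) cube([916, 158, 56]);
}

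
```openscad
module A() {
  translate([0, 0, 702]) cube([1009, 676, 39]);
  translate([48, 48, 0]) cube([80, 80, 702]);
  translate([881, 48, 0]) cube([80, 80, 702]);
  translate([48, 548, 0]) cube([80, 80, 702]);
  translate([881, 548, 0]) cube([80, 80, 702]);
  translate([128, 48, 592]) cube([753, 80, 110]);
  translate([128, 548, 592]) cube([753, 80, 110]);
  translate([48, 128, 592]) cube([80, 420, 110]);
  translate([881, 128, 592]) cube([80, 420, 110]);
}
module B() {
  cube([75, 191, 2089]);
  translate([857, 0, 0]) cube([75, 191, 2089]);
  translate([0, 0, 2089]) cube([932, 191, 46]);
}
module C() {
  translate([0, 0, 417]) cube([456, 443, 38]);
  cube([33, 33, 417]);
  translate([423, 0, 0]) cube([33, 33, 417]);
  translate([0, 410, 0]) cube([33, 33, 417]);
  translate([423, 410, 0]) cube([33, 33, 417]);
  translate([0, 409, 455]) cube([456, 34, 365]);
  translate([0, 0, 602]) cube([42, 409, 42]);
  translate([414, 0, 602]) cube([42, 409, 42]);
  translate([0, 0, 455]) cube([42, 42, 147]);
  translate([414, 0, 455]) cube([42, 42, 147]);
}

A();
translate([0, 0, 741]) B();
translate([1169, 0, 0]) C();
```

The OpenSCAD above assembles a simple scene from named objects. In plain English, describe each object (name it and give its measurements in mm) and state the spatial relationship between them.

A is a table with a 1009×676 mm rectangular top, 39 mm thick, top surface at z = 741 mm, supported by four 80×80 mm square legs, each inset 48 mm from the nearest pair of top edges, running from the floor. Four apron rails, 80 mm thick and 110 mm tall, run between adjacent legs with their top edges flush with the underside of the top and their outer faces flush with the legs' outer faces.

B is a door frame. The clear opening is 782 mm wide and 2089 mm high. Two 75 mm wide jambs, 191 mm deep, stand either side of the opening from the floor to the top of the opening. A 46 mm thick head sits across the top of both jambs, spanning the full outside width of the frame.

C is a chair: 456×443 mm seat, 38 mm thick, top at z = 455 mm, on four 33 mm square corner legs flush with the seat edges. A 34 mm thick backrest slab spans the full seat width, extending 365 mm above the seat top, its back face flush with the seat's +y edge. Two armrests of 42×42 mm section run along each side from the seat's front edge to the front of the backrest, top faces 189 mm above the seat top and outer faces flush with the seat's x-edges; a 42×42 mm post under the front of each armrest stands on the seat at the front corner.

The door frame is on top of the table. The chair is on the floor beside the table on its +x side.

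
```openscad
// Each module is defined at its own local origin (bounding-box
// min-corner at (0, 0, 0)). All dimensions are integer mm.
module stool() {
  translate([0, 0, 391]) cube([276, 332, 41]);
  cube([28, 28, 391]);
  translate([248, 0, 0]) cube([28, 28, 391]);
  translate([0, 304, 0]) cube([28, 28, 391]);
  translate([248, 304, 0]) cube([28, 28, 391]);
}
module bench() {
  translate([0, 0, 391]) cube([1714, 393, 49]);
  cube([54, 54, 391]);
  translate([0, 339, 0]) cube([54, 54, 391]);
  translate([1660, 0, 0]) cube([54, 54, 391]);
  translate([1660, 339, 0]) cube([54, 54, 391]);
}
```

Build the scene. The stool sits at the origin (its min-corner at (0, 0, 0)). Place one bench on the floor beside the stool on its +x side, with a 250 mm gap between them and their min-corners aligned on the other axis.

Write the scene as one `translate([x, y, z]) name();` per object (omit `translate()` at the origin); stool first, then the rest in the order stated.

stool();
translate([526, 0, 0]) bench();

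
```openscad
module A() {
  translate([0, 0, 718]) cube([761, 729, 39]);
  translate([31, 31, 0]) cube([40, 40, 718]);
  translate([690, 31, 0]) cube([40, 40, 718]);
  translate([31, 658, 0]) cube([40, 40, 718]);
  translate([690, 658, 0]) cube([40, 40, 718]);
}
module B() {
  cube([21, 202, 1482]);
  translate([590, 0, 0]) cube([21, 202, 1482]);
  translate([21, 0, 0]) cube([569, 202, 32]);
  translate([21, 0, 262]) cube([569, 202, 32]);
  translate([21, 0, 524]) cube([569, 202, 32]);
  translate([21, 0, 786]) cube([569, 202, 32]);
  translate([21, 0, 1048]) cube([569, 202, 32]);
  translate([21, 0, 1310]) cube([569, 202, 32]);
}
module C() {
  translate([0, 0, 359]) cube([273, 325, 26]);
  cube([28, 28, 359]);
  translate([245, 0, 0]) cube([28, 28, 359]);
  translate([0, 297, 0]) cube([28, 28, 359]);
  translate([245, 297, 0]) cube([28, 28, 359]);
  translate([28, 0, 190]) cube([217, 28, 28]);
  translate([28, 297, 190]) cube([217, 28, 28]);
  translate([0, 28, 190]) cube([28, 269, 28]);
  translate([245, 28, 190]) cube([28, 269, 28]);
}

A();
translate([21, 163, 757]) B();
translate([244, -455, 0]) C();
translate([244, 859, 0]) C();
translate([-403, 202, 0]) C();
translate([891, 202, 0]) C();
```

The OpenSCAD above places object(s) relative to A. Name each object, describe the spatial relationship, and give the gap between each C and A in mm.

Each stool's nearest face is 130 mm from the table's bounding box.

A is a table. B is a bookshelf. C is a stool. The bookshelf is on top of the table. Four stools sit around the table at the −y, +y, −x, +x sides. The gap between each stool and the table is 130 mm.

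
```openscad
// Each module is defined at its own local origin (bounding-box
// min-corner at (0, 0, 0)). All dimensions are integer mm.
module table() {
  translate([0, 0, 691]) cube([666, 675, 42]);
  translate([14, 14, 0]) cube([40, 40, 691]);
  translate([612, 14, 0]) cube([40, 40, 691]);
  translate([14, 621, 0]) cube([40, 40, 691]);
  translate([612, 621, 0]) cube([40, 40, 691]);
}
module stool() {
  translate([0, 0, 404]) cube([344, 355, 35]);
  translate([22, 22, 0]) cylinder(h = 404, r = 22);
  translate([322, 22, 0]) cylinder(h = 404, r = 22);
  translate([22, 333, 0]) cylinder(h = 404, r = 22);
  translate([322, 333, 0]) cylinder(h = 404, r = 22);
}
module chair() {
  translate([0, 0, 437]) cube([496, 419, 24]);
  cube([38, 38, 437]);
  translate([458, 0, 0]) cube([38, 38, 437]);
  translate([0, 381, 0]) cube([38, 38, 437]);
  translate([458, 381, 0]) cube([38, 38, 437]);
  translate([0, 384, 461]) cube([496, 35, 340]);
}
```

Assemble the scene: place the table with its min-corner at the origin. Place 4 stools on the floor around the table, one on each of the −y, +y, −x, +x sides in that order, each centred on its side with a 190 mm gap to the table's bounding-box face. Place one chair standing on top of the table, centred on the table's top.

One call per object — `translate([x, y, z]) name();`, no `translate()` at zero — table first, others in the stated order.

table();
translate([161, -545, 0]) stool();
translate([161, 865, 0]) stool();
translate([-534, 160, 0]) stool();
translate([856, 160, 0]) stool();
translate([85, 128, 733]) chair();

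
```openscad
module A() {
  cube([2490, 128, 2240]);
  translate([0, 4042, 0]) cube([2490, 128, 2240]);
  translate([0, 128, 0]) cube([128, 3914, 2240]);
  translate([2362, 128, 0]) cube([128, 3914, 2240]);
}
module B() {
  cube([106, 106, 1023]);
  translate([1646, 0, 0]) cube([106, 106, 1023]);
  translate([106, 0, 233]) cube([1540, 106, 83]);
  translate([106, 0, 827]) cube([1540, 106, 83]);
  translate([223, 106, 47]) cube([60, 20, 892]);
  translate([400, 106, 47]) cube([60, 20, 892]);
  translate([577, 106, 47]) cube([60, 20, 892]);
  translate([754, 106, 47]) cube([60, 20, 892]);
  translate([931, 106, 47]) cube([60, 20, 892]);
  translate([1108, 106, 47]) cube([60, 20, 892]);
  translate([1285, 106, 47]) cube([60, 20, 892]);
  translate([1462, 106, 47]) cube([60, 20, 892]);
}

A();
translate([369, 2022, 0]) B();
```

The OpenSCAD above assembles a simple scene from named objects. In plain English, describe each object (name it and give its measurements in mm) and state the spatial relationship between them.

A is the wall frame of a small rectangular building: four walls, each 2240 mm tall and 128 mm thick, enclosing a footprint 2490 mm (x) by 4170 mm (y) outside-to-outside, with no floor or roof. The front and back walls (the −y and +y sides) span the full width; the two side walls fit between them.

B is a fence section. Two 106×106 mm posts, 1023 mm tall, stand on the floor with a clear span of 1540 mm between their inner faces. Two horizontal rails of 106×83 mm section span the gap between the posts with their undersides at z = 233 mm and z = 827 mm, flush with the posts' −y face. 8 pickets, each 60 mm wide, 20 mm thick and 892 mm tall, are fixed to the +y face of the rails with their bottoms at z = 47 mm, evenly spaced across the span with equal gaps (rounded down to the nearest mm) at the −x end and between each pair — any rounding remainder accumulates at the +x end.

The fence section sits inside the house frame, centred.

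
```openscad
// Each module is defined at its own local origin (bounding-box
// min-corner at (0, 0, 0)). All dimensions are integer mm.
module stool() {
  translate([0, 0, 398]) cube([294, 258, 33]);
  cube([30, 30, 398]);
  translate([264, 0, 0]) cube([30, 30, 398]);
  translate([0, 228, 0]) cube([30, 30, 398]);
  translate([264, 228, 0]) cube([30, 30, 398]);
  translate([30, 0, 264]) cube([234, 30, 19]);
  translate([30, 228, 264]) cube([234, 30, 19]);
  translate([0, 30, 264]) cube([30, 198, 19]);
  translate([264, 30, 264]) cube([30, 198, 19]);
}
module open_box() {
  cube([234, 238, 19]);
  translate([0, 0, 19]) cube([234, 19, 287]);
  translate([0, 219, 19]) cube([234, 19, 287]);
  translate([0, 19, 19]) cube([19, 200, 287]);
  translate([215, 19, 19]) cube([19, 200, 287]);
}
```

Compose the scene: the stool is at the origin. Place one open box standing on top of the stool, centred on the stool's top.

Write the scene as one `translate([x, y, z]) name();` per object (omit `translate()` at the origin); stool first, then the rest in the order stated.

stool();
translate([30, 10, 431]) open_box();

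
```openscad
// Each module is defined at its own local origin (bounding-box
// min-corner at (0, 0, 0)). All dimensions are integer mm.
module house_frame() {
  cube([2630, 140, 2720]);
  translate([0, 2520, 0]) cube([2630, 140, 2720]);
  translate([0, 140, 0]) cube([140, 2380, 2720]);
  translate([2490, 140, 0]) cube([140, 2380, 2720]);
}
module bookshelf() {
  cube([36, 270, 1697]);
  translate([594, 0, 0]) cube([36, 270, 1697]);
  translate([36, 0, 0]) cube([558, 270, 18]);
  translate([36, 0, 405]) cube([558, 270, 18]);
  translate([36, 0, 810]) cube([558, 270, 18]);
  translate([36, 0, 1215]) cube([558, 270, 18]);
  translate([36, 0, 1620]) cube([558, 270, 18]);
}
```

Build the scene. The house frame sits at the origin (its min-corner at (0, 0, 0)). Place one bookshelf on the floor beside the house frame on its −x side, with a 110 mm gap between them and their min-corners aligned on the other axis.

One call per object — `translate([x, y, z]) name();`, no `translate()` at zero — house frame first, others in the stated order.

house_frame();
translate([-740, 0, 0]) bookshelf();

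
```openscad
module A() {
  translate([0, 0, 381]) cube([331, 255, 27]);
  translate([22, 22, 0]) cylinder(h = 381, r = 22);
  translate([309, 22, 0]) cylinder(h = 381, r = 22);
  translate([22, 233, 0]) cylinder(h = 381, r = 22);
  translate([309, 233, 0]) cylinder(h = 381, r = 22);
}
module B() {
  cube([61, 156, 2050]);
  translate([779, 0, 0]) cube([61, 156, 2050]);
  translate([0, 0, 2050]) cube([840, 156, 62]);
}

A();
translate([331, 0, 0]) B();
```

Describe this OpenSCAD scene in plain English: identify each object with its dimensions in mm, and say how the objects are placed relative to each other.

A is a four-legged stool. The seat is 331×255 mm, 27 mm thick, top at z = 408 mm. It stands on four round legs, each 44 mm in diameter, from z = 0 to the seat underside, each leg's axis is inset half a diameter from the nearest pair of seat edges (so the leg's bounding box is flush with the corner).

B is a door frame. The clear opening is 718 mm wide and 2050 mm high. Two 61 mm wide jambs, 156 mm deep, stand either side of the opening from the floor to the top of the opening. A 62 mm thick head sits across the top of both jambs, spanning the full outside width of the frame.

The door frame is against the stool's +x side, with their −y faces flush.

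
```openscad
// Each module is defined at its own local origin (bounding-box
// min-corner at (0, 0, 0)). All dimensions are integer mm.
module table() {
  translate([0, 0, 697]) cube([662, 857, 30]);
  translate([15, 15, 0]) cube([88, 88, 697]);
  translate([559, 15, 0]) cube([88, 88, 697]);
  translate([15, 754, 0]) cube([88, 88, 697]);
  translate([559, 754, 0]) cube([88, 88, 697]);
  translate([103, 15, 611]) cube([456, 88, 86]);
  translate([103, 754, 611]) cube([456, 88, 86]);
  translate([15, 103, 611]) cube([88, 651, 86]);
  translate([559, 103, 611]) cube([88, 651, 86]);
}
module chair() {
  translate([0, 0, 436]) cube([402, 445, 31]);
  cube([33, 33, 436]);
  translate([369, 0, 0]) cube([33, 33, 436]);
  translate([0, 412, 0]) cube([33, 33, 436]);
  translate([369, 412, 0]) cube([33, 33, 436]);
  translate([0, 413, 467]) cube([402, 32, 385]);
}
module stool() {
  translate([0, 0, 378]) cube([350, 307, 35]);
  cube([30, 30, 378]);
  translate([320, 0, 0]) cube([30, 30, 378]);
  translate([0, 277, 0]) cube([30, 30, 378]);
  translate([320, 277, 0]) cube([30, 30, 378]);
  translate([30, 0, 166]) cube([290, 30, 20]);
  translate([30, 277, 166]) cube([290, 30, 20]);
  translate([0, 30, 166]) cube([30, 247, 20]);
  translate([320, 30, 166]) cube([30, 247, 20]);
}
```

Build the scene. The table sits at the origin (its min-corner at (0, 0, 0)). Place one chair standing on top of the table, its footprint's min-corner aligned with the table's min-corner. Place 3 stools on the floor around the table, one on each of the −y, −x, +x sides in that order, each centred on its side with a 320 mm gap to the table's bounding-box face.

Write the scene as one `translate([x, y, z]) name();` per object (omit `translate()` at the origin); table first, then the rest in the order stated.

table();
translate([0, 0, 727]) chair();
translate([156, -627, 0]) stool();
translate([-670, 275, 0]) stool();
translate([982, 275, 0]) stool();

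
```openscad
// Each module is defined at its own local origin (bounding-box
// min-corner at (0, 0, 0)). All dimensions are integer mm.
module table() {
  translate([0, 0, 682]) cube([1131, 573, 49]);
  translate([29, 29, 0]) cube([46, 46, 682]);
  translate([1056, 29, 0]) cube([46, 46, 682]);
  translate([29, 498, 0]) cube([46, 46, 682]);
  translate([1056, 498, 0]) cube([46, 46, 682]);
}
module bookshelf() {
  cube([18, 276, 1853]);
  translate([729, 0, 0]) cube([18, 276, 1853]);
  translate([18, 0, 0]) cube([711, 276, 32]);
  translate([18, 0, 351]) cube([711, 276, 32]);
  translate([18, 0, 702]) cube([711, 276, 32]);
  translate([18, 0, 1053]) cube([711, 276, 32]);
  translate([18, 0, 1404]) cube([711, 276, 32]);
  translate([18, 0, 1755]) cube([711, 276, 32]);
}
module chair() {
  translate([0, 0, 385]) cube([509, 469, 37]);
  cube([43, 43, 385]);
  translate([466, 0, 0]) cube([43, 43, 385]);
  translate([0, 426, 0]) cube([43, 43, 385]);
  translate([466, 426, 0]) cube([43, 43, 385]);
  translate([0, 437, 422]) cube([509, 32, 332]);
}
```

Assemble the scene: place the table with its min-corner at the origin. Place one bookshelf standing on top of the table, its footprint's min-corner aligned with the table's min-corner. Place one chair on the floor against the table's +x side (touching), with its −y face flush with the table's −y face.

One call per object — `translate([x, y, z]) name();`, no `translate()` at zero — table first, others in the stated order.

table();
translate([0, 0, 731]) bookshelf();
translate([1131, 0, 0]) chair();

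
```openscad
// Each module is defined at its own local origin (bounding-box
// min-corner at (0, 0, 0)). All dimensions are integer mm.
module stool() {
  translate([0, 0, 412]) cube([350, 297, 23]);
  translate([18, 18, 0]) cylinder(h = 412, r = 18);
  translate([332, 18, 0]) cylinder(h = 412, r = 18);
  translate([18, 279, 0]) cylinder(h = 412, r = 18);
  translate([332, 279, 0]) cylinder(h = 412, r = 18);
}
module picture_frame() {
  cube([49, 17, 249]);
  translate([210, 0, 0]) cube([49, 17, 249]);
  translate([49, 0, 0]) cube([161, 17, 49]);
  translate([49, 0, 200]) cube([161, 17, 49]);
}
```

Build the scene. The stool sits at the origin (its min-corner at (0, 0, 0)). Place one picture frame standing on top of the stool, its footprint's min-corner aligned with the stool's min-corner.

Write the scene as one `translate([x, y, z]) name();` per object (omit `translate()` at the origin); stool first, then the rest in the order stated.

stool();
translate([0, 0, 435]) picture_frame();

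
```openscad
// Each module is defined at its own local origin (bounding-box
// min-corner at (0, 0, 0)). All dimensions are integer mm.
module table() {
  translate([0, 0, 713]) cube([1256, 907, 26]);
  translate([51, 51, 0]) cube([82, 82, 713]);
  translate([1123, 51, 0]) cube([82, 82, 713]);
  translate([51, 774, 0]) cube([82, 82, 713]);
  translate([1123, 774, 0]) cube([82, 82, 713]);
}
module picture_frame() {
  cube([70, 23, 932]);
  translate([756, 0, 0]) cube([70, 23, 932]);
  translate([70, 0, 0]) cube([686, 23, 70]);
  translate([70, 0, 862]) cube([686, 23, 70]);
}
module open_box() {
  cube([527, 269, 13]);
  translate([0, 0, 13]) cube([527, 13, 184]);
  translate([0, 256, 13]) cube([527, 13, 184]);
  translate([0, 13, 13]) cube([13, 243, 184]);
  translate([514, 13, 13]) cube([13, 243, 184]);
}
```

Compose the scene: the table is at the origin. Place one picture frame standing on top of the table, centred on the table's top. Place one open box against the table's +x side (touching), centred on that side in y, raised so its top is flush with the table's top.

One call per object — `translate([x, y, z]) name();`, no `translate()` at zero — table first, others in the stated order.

table();
translate([215, 442, 739]) picture_frame();
translate([1256, 319, 542]) open_box();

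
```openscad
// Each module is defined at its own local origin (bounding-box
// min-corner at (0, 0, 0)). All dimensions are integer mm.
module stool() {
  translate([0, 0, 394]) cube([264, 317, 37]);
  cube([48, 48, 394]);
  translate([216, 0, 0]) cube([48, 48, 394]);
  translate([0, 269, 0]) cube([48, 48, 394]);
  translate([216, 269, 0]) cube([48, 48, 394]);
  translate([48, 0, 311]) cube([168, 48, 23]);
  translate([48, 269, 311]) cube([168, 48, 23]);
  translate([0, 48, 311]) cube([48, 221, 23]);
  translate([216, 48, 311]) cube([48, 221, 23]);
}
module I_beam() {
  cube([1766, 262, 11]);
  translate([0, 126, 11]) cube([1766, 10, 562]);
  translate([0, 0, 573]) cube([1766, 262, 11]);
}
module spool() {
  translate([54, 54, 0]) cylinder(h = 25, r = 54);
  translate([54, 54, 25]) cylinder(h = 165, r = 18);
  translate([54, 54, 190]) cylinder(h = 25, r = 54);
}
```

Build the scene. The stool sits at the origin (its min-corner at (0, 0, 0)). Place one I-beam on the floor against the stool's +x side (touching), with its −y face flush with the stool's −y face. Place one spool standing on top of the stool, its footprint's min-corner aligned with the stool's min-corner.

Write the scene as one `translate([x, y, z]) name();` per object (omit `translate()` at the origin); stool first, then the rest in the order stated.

stool();
translate([264, 0, 0]) I_beam();
translate([0, 0, 431]) spool();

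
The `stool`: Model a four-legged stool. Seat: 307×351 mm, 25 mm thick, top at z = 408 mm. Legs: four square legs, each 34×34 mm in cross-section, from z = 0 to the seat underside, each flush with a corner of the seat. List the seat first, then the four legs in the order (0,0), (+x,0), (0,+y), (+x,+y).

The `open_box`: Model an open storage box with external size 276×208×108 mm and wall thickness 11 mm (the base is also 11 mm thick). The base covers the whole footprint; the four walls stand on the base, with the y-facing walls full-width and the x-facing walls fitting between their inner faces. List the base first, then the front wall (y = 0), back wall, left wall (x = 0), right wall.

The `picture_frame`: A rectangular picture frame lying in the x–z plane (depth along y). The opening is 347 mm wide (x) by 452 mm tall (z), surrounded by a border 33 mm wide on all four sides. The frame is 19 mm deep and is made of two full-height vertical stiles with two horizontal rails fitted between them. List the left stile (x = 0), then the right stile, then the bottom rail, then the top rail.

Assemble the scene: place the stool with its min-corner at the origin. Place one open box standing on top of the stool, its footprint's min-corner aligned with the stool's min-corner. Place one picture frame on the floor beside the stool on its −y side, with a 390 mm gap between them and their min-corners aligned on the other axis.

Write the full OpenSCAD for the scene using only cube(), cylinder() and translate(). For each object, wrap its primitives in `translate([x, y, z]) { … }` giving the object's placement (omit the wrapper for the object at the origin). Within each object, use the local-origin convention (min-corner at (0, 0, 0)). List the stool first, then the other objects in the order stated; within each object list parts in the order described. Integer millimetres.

translate([0, 0, 383]) cube([307, 351, 25]);
cube([34, 34, 383]);
translate([273, 0, 0]) cube([34, 34, 383]);
translate([0, 317, 0]) cube([34, 34, 383]);
translate([273, 317, 0]) cube([34, 34, 383]);
translate([0, 0, 408]) {
  cube([276, 208, 11]);
  translate([0, 0, 11]) cube([276, 11, 97]);
  translate([0, 197, 11]) cube([276, 11, 97]);
  translate([0, 11, 11]) cube([11, 186, 97]);
  translate([265, 11, 11]) cube([11, 186, 97]);
}
translate([0, -409, 0]) {
  cube([33, 19, 518]);
  translate([380, 0, 0]) cube([33, 19, 518]);
  translate([33, 0, 0]) cube([347, 19, 33]);
  translate([33, 0, 485]) cube([347, 19, 33]);
}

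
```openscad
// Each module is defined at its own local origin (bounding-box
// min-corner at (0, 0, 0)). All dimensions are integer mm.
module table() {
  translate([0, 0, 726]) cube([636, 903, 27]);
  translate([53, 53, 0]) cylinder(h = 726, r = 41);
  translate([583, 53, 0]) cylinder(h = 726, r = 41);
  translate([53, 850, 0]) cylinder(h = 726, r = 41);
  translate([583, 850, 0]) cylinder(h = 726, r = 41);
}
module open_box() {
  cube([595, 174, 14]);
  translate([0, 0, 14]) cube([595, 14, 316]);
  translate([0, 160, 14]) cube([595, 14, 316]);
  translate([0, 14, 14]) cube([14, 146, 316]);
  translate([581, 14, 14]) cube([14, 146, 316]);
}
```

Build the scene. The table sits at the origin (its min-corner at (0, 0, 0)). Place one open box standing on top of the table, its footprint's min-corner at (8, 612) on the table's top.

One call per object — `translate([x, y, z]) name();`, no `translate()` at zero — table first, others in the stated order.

table();
translate([8, 612, 753]) open_box();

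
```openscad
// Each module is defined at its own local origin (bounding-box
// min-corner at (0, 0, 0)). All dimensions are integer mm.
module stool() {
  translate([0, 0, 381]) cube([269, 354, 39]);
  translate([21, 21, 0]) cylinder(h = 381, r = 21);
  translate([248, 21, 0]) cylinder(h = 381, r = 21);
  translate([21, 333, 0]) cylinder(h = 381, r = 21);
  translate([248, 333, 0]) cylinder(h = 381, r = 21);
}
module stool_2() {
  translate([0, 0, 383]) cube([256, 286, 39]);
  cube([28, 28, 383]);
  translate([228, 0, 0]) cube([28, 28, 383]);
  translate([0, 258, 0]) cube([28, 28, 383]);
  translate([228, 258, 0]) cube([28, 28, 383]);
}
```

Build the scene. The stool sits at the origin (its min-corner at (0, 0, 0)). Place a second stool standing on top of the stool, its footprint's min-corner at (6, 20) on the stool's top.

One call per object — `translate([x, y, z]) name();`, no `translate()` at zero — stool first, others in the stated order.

stool();
translate([6, 20, 420]) stool_2();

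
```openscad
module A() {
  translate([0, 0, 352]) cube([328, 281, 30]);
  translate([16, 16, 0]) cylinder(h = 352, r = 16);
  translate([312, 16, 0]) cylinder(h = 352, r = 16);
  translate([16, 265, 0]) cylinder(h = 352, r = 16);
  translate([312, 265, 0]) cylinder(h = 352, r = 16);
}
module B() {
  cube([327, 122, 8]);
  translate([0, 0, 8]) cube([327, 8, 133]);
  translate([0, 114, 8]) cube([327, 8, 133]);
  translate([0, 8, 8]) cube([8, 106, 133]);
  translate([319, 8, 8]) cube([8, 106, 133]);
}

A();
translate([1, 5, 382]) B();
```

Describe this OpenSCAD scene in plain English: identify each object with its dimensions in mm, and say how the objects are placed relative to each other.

A is a four-legged stool. The seat is a 328×281×30 mm slab whose top surface is at z = 382 mm; four round legs, each 32 mm in diameter, run from the floor (z = 0) to the underside of the seat, each leg's axis is inset half a diameter from the nearest pair of seat edges (so the leg's bounding box is flush with the corner).

B is an open storage box with external size 327×122×141 mm and wall thickness 8 mm (the base is also 8 mm thick). The base covers the whole footprint; the four walls stand on the base, with the y-facing walls full-width and the x-facing walls fitting between their inner faces.

The open box is on top of the stool.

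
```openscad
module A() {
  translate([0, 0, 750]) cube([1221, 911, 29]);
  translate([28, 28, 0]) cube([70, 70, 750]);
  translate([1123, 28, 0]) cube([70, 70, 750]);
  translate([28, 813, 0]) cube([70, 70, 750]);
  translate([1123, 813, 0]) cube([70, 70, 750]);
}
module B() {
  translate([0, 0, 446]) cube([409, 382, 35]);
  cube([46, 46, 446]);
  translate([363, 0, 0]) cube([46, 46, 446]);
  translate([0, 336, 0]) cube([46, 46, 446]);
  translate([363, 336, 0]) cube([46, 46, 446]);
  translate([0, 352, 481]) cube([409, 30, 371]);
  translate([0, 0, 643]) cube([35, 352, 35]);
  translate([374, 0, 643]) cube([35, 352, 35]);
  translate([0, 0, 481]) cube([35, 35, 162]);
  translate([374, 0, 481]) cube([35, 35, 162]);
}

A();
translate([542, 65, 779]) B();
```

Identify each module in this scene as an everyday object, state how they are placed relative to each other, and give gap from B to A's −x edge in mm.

A is a table. B is a chair. The chair is on top of the table. The gap from the chair to the table's −x edge is 542 mm.

The chair's min-x is at 542; the table's min-x is 0; gap = 542 mm.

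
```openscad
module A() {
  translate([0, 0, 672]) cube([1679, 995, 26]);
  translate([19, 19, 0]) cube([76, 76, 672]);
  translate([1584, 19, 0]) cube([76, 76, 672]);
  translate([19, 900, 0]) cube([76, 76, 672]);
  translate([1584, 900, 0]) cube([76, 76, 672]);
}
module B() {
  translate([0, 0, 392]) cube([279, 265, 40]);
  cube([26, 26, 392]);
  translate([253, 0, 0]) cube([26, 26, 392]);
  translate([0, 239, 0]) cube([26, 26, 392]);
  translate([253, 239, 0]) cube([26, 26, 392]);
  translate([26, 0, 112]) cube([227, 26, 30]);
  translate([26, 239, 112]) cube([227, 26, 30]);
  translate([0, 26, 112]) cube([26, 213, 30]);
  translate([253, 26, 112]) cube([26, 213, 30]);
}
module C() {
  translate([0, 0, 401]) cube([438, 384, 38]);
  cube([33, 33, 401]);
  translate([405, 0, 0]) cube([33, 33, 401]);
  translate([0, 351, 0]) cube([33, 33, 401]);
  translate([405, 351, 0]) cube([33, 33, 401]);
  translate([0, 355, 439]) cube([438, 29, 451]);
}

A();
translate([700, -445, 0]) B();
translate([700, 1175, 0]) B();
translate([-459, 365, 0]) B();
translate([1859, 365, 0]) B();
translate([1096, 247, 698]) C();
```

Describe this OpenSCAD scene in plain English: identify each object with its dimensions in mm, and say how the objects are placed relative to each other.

A is a rectangular dining table. The top is 1679×995×26 mm with its upper surface at z = 698 mm. It stands on four 76×76 mm square legs, each inset 19 mm from the nearest pair of top edges, running from the floor to the underside of the top.

B is a simple wooden stool: a rectangular seat 279 mm (x) by 265 mm (y), 40 mm thick, top face at z = 432 mm, on four square legs, each 26×26 mm in cross-section. The legs rest on z = 0, each flush with a corner of the seat. Four stretchers, 26 mm wide and 30 mm tall, connect adjacent legs with their undersides at z = 112 mm, each running between the inner faces of the legs it joins and aligned with the legs' outer faces on the other axis.

C is a chair. The seat is a 438×384×38 mm slab with its top at z = 439 mm, on four 33×33 mm corner legs (flush with the seat edges, standing on z = 0). A flat backrest 29 mm thick, 451 mm tall, spans the full seat width and rises from the seat top along its +y edge, rear face flush with the rear of the seat.

Four stools sit around the table at the −y, +y, −x, +x sides. The chair is on top of the table.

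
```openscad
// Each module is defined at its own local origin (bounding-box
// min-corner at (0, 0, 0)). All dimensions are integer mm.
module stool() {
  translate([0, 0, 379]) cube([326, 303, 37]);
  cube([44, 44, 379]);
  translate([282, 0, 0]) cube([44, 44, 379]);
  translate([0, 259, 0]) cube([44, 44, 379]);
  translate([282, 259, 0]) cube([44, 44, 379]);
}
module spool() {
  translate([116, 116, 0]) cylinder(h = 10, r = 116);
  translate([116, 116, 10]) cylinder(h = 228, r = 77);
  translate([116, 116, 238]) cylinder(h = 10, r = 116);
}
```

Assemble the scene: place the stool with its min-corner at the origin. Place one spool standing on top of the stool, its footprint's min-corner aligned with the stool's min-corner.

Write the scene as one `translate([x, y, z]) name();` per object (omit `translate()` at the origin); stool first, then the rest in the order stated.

stool();
translate([0, 0, 416]) spool();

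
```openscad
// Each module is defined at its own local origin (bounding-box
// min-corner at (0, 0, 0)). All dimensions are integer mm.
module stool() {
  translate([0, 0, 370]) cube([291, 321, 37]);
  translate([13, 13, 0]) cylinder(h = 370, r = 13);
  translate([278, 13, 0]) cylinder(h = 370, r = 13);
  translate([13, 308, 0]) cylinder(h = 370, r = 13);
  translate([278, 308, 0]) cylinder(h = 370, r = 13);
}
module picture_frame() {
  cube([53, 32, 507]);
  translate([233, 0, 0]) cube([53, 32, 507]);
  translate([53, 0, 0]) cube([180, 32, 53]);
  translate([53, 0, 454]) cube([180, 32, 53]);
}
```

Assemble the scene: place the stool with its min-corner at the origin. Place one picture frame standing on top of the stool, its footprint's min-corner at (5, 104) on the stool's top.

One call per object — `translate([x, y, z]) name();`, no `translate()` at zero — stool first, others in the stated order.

stool();
translate([5, 104, 407]) picture_frame();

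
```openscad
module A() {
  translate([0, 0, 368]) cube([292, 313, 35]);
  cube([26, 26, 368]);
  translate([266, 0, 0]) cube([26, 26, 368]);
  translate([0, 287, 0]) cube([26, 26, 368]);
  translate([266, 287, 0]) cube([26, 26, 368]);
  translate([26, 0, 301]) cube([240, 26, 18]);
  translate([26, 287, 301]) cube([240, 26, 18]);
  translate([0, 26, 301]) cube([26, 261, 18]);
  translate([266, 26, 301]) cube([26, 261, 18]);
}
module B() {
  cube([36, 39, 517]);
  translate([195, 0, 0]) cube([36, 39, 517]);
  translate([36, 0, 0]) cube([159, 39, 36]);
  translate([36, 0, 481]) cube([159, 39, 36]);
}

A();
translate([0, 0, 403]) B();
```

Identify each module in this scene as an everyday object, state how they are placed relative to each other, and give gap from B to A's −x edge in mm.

The picture frame's min-x is at 0; the stool's min-x is 0; gap = 0 mm.

A is a stool. B is a picture frame. The picture frame is on top of the stool. The gap from the picture frame to the stool's −x edge is 0 mm.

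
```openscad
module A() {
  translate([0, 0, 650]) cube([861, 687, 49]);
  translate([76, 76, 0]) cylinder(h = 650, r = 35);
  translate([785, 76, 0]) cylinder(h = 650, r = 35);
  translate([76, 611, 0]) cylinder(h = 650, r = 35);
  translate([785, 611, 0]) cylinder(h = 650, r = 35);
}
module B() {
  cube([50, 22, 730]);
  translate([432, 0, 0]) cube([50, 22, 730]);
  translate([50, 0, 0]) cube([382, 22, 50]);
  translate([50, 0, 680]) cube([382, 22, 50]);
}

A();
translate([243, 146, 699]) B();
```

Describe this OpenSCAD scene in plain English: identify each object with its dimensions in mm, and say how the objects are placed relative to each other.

A is a table with a 861×687 mm rectangular top, 49 mm thick, top surface at z = 699 mm, supported by four round legs of 70 mm diameter, each leg's bounding box inset 41 mm from the nearest pair of top edges, running from the floor.

B is a picture frame with a 382×630 mm rectangular opening (x by z) and a uniform 50 mm border on every side. Frame depth is 22 mm along y. It is built from two vertical stiles running the full outside height and two horizontal rails spanning the gap between the stiles.

The picture frame is on top of the table.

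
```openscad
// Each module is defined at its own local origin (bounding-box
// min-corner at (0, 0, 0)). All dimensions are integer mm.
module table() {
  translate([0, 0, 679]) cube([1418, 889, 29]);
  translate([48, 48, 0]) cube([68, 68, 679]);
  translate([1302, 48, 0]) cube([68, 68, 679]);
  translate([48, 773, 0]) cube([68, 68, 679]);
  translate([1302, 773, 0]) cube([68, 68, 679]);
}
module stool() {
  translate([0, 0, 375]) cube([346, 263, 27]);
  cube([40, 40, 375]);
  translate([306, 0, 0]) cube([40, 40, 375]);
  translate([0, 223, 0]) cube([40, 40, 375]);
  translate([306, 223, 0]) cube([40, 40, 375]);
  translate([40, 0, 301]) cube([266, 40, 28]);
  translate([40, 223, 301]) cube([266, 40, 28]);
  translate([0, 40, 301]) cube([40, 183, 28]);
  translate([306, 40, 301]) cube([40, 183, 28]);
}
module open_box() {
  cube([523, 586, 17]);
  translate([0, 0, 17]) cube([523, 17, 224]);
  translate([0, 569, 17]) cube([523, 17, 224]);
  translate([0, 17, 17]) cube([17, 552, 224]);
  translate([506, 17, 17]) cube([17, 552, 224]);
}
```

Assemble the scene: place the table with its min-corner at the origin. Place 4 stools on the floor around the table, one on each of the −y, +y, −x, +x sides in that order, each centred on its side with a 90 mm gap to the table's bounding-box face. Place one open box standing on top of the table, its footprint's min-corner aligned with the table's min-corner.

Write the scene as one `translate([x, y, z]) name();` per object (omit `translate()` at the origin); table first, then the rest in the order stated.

table();
translate([536, -353, 0]) stool();
translate([536, 979, 0]) stool();
translate([-436, 313, 0]) stool();
translate([1508, 313, 0]) stool();
translate([0, 0, 708]) open_box();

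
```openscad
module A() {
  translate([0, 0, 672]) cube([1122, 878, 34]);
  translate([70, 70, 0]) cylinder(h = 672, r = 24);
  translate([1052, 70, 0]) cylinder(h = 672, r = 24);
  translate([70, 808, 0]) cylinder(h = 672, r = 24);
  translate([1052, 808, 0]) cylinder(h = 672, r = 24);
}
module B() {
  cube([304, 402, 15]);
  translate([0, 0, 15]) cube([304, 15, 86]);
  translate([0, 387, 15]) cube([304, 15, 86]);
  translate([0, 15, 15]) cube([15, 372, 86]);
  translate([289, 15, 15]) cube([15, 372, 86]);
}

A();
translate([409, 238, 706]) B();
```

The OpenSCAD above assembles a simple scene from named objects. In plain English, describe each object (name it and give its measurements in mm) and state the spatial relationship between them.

A is a table: top 1122 mm (x) × 878 mm (y), 34 mm thick, upper face at z = 706 mm, on four round legs of 48 mm diameter, each leg's bounding box inset 46 mm from the nearest pair of top edges, running from z = 0 to the bottom of the top.

B is an open-topped rectangular box: outside dimensions 304×402×101 mm, with a uniform wall and base thickness of 15 mm. The base is a full 304×402 slab on the floor; four walls sit on top of the base. The front and back walls (the −y and +y sides) span the full width; the two side walls fit between them.

The open box is on top of the table, centred.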